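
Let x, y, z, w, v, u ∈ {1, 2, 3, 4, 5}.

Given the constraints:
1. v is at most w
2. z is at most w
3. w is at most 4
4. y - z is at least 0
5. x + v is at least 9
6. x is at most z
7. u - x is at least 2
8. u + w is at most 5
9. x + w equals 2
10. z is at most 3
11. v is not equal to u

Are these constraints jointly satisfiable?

Unsatisfiable

From constraints 6 and 10: x ≤ z ≤ 3. From constraints 1 and 3: v ≤ w ≤ 4. Hence x + v ≤ 7. But constraint 5 requires x + v ≥ 9, and 9 > 7. Contradiction.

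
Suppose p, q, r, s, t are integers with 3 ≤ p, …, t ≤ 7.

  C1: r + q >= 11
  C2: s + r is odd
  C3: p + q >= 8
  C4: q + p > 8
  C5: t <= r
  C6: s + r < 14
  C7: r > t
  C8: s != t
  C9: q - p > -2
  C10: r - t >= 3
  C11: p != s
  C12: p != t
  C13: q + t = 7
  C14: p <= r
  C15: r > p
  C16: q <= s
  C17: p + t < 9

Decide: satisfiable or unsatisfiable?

Satisfiable

One satisfying assignment is p = 5, q = 4, r = 7, s = 4, t = 3.
For the less obvious constraints — constraint 1: r + q = 11; constraint 3: p + q = 9 — and the others hold by inspection.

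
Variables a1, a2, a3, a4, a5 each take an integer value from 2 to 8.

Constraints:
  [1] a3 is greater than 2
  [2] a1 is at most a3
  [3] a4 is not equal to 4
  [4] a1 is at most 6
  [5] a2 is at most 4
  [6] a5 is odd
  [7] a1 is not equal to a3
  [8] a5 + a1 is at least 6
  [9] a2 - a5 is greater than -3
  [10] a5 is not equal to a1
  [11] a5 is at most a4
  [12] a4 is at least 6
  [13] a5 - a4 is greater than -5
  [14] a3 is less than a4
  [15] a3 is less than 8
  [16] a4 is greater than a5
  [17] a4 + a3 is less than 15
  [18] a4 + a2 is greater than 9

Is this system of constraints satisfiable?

Satisfiable

The assignment a1 = 3, a2 = 3, a3 = 4, a4 = 8, a5 = 5 works:
  constraint 8 holds since a5 + a1 = 8.
  constraint 9 holds since a2 - a5 = -2.
The rest check out directly.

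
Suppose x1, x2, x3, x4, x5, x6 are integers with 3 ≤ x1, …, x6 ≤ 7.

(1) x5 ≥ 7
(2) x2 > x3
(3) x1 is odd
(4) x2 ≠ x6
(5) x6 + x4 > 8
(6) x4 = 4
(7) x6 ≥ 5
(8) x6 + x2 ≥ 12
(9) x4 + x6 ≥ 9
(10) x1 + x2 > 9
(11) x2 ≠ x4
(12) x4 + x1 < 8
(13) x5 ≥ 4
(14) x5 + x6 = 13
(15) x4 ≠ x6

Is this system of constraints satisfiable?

Try x1 = 3, x2 = 7, x3 = 3, x4 = 4, x5 = 7, x6 = 6.
Check constraint 5: x6 + x4 = 10; constraint 8: x6 + x2 = 13. The remaining constraints are straightforward to verify.

Satisfiable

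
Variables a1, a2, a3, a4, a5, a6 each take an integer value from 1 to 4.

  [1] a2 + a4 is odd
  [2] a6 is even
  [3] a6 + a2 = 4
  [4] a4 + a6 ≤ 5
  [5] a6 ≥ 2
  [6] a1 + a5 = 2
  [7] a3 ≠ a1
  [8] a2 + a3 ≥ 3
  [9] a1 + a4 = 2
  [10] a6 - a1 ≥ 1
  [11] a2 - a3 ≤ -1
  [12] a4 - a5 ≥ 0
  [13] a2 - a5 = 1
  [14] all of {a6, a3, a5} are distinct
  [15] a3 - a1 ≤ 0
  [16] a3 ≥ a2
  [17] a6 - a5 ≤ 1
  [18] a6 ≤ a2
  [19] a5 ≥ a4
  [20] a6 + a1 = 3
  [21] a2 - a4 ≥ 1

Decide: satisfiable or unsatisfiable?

Constraints 10, 11, 12, 15, 17, and 21 give a2 − a4 ≥ 1, a4 − a5 ≥ 0, a5 − a6 ≥ -1, a6 − a1 ≥ 1, a1 − a3 ≥ 0, a3 − a2 ≥ 1.
Adding all 6 inequalities: the left sides telescope to 0, and the right sides sum to 1 + 0 + (-1) + 1 + 0 + 1 = 2. So 0 ≥ 2, which is false.

Unsatisfiable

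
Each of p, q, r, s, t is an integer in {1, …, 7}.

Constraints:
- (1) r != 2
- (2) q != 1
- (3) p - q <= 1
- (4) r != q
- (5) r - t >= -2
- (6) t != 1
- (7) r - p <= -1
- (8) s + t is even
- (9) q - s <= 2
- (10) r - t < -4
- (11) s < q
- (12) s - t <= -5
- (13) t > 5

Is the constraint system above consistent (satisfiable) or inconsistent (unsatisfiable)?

Unsatisfiable

Constraints 3, 5, 7, 9, and 12 give s − q ≥ -2, q − p ≥ -1, p − r ≥ 1, r − t ≥ -2, t − s ≥ 5.
Adding all 5 inequalities: the left sides telescope to 0, and the right sides sum to (-2) + (-1) + 1 + (-2) + 5 = 1. So 0 ≥ 1, which is false.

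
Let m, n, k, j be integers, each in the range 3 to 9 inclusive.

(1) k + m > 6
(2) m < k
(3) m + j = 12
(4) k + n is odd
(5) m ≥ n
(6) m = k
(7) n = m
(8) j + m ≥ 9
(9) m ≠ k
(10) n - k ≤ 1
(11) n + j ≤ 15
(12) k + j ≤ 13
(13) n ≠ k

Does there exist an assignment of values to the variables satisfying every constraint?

From constraints 6 and 7, n = m = k, so n = k. But constraint 13 says n ≠ k. Contradiction.

Unsatisfiable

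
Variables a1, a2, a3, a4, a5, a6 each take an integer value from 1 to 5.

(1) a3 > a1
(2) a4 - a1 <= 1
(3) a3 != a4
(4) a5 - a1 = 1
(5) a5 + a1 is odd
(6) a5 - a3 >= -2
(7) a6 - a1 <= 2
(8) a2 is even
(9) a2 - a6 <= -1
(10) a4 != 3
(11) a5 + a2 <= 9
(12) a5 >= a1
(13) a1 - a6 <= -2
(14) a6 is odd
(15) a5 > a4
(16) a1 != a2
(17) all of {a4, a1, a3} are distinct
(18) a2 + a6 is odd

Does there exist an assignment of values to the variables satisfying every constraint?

Satisfiable

One satisfying assignment is a1 = 3, a2 = 4, a3 = 5, a4 = 2, a5 = 4, a6 = 5.
For the less obvious constraints — constraint 2: a4 - a1 = -1; constraint 4: a5 - a1 = 1 — and the others hold by inspection.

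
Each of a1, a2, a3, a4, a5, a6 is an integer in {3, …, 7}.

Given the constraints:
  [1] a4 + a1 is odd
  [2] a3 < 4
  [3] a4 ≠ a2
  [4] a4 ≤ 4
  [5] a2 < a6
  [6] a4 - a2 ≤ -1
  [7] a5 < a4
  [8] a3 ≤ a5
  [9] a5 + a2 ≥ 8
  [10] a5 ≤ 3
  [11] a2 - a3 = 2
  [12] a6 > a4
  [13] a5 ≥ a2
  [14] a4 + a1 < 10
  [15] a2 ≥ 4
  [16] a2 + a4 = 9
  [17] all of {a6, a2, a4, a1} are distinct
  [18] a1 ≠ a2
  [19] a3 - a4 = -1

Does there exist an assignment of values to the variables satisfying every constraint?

Unsatisfiable

From constraints 10 and 13: a2 ≤ a5 ≤ 3. From constraint 4: a4 ≤ 4. Hence a2 + a4 ≤ 7. But constraint 16 requires a2 + a4 = 9, and 9 > 7. Contradiction.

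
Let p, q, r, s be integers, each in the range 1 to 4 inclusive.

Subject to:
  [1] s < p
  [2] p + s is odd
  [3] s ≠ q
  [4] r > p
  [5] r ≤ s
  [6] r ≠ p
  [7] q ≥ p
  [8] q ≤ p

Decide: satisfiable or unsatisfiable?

Unsatisfiable

Constraints 1, 4, and 5 give r ≤ s, s < p, p < r. Chaining: r ≤ s < p < r, which forces r < r — impossible.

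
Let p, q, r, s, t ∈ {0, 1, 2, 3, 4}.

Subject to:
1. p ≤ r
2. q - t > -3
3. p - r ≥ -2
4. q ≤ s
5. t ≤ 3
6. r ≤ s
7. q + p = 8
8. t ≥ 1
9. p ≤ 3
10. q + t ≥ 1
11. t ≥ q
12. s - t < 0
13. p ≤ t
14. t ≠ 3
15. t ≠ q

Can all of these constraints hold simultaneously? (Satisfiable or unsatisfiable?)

Unsatisfiable

From constraints 5 and 11: q ≤ t ≤ 3. From constraint 9: p ≤ 3. Hence q + p ≤ 6. But constraint 7 requires q + p = 8, and 8 > 6. Contradiction.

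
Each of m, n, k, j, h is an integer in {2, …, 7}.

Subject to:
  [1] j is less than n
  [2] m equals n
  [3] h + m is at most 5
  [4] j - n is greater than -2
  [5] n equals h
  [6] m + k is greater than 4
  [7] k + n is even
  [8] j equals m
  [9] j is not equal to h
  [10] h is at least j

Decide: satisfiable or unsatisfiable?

Unsatisfiable

From constraints 2, 5, and 8, j = m = n = h, so j = h. But constraint 9 says j ≠ h. Contradiction.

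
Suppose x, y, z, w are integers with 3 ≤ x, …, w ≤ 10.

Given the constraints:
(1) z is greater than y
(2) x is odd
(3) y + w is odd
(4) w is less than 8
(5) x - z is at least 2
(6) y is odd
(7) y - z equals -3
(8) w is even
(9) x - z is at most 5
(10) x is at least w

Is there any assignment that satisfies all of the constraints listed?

Try x = 9, y = 3, z = 6, w = 6.
Check constraint 5: x - z = 3; constraint 7: y - z = -3. The remaining constraints are straightforward to verify.

Satisfiable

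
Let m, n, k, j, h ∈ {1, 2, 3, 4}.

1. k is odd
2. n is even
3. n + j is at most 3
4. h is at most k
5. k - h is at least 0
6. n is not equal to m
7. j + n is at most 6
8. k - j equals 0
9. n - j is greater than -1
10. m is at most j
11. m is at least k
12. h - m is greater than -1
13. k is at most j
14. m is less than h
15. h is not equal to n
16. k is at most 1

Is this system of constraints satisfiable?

Constraints 4, 11, and 14 give m < h, h ≤ k, k ≤ m. Chaining: m < h ≤ k ≤ m, which forces m < m — impossible.

Unsatisfiable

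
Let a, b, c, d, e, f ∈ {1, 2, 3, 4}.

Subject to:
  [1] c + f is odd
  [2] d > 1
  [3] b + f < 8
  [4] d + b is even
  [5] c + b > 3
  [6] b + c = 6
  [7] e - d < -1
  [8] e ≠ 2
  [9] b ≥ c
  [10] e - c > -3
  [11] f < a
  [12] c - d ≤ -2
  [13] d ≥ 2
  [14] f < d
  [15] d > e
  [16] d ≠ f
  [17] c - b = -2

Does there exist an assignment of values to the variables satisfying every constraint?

Satisfiable

Try a = 3, b = 4, c = 2, d = 4, e = 1, f = 1.
Check constraint 3: b + f = 5; constraint 5: c + b = 6; constraint 6: b + c = 6. The remaining constraints are straightforward to verify.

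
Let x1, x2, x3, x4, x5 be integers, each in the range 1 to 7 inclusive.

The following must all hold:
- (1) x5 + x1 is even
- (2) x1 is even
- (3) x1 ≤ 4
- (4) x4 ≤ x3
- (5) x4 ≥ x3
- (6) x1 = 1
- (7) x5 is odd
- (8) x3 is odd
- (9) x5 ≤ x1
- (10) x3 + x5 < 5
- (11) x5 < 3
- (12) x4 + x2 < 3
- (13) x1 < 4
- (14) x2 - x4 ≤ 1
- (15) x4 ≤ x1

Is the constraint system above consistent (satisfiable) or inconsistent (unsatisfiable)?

Constraint 7 makes x5 odd and constraint 2 makes x1 even, so x5 + x1 must be odd. Constraint 1 says x5 + x1 is even — contradiction.

Unsatisfiable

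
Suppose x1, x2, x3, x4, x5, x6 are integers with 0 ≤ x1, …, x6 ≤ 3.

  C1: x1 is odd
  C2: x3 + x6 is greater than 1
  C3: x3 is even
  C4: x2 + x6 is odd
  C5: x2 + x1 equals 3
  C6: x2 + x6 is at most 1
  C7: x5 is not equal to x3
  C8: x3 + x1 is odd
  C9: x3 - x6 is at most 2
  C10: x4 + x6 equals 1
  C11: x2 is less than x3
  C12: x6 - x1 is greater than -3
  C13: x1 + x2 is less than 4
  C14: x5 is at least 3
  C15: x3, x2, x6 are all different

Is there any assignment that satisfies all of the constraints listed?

Satisfiable

One satisfying assignment is x1 = 3, x2 = 0, x3 = 2, x4 = 0, x5 = 3, x6 = 1.
For the less obvious constraints — constraint 2: x3 + x6 = 3; constraint 5: x2 + x1 = 3 — and the others hold by inspection.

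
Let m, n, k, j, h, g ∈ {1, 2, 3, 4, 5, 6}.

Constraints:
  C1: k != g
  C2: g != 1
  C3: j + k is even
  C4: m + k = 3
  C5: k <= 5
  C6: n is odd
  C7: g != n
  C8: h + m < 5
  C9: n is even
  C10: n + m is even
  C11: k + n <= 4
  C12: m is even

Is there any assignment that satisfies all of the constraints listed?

Unsatisfiable

Constraint 6 makes n odd and constraint 12 makes m even, so n + m must be odd. Constraint 10 says n + m is even — contradiction.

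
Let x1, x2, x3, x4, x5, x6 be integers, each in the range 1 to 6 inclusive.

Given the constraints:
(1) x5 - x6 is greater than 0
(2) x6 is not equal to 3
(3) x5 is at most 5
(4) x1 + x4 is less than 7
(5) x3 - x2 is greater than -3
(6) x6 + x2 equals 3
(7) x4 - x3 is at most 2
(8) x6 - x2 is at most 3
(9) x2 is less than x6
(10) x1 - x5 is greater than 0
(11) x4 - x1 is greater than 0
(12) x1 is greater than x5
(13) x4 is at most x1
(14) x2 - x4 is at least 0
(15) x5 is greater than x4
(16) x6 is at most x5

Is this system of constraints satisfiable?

Constraints 1, 9, 11, 12, and 14 give x5 < x1, x1 < x4, x4 ≤ x2, x2 < x6, x6 < x5. Chaining: x5 < x1 < x4 ≤ x2 < x6 < x5, which forces x5 < x5 — impossible.

Unsatisfiable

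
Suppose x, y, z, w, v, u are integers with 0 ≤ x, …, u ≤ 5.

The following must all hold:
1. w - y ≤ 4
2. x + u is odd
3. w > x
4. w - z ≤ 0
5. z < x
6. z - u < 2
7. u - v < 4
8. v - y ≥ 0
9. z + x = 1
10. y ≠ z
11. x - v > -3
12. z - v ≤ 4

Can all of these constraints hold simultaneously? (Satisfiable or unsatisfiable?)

Unsatisfiable

Constraints 3, 4, and 5 give x < w, w ≤ z, z < x. Chaining: x < w ≤ z < x, which forces x < x — impossible.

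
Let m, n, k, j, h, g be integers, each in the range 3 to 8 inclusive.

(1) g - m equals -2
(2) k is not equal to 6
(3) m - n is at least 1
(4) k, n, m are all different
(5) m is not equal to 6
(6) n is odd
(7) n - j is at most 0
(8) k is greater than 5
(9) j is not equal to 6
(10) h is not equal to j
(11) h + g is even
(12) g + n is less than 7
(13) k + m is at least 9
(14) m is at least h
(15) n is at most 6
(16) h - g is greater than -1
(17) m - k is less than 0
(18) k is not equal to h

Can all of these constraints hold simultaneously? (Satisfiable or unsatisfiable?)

Take m = 5, n = 3, k = 7, j = 4, h = 3, g = 3. Then constraint 1: g - m = -2; constraint 3: m - n = 2; constraint 7: n - j = -1, and every other listed constraint is also met.

Satisfiable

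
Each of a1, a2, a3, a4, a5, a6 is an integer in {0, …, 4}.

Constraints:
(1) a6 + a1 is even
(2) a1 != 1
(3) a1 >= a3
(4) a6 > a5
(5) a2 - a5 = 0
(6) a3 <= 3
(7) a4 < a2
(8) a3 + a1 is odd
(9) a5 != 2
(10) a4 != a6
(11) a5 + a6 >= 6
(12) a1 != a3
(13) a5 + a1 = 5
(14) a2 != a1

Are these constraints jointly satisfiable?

Satisfiable

One satisfying assignment is a1 = 2, a2 = 3, a3 = 1, a4 = 1, a5 = 3, a6 = 4.
For the less obvious constraints — constraint 5: a2 - a5 = 0; constraint 11: a5 + a6 = 7; constraint 13: a5 + a1 = 5 — and the others hold by inspection.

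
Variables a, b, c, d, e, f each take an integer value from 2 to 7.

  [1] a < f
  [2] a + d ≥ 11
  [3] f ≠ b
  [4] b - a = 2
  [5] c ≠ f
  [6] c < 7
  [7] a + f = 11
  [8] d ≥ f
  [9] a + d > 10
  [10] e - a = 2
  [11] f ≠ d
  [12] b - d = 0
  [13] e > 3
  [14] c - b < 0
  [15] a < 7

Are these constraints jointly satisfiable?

Setting (a, b, c, d, e, f) = (5, 7, 5, 7, 7, 6) satisfies everything: constraint 2: a + d = 12; constraint 4: b - a = 2, and the others follow.

Satisfiable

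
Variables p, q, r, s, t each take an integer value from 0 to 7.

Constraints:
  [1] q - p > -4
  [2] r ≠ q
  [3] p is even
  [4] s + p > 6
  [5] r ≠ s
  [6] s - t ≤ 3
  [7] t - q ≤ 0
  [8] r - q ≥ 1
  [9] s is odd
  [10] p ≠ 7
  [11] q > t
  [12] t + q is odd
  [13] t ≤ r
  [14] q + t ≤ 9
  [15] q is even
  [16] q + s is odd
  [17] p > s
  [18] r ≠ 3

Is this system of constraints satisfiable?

Satisfiable

One satisfying assignment is p = 6, q = 4, r = 5, s = 3, t = 3.
For the less obvious constraints — constraint 1: q - p = -2; constraint 4: s + p = 9 — and the others hold by inspection.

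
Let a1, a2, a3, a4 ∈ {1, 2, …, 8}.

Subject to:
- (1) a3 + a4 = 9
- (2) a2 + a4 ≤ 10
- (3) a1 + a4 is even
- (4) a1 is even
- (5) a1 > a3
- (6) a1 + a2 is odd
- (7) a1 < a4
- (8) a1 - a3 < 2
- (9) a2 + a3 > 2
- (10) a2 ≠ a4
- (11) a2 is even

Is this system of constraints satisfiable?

Unsatisfiable

Constraint 4 makes a1 even and constraint 11 makes a2 even, so a1 + a2 must be even. Constraint 6 says a1 + a2 is odd — contradiction.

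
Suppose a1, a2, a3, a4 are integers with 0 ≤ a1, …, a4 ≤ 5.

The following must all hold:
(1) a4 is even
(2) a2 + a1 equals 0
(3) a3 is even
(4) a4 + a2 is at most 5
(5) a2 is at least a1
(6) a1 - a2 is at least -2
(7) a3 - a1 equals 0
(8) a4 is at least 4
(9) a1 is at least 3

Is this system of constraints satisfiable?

From constraint 8: a4 ≥ 4. From constraints 5 and 9: a2 ≥ a1 ≥ 3. Hence a4 + a2 ≥ 7. But constraint 4 requires a4 + a2 ≤ 5, and 5 < 7. Contradiction.

Unsatisfiable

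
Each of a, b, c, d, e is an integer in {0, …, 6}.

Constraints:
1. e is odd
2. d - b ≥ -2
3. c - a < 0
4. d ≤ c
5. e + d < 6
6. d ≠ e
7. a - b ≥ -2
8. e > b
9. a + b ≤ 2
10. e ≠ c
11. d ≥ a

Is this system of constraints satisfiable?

Constraints 3, 4, and 11 give c < a, a ≤ d, d ≤ c. Chaining: c < a ≤ d ≤ c, which forces c < c — impossible.

Unsatisfiable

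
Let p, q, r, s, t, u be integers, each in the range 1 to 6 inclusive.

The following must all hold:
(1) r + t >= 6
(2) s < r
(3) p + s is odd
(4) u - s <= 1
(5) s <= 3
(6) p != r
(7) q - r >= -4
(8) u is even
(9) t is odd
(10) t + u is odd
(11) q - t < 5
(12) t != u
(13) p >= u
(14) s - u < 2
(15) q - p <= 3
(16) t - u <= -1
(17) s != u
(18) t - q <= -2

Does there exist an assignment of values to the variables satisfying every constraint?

Satisfiable

The assignment p = 4, q = 5, r = 6, s = 3, t = 1, u = 4 works:
  constraint 1 holds since r + t = 7.
  constraint 4 holds since u - s = 1.
The rest check out directly.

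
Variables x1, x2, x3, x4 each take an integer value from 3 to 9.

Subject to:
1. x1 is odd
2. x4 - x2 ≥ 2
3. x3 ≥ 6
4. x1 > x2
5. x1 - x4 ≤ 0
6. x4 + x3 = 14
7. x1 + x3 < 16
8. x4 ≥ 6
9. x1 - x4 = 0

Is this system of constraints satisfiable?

Satisfiable

The assignment x1 = 7, x2 = 3, x3 = 7, x4 = 7 works:
  constraint 2 holds since x4 - x2 = 4.
  constraint 5 holds since x1 - x4 = 0.
The rest check out directly.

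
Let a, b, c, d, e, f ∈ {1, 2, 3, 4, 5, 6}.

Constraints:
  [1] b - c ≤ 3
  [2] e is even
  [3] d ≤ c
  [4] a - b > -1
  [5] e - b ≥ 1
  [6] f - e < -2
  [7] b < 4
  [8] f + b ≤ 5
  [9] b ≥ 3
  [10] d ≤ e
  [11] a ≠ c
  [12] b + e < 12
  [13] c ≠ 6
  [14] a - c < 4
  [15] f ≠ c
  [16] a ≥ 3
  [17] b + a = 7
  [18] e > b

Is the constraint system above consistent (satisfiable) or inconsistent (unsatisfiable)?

The assignment a = 4, b = 3, c = 3, d = 1, e = 6, f = 2 works:
  constraint 1 holds since b - c = 0.
  constraint 4 holds since a - b = 1.
  constraint 5 holds since e - b = 3.
The rest check out directly.

Satisfiable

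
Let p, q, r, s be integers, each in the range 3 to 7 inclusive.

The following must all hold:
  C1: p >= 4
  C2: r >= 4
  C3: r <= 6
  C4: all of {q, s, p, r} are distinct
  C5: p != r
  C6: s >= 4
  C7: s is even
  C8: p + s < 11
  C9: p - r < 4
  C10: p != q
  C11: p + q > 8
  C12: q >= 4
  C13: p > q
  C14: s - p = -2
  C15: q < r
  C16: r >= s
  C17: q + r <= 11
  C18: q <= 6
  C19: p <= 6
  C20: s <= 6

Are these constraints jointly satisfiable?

Constraints 1, 2, 3, 6, 12, 18, 19, and 20 confine each of q, s, p, r to the 3 values {4, …, 6}.
Constraint 4 requires all 4 of them to be distinct, but only 3 values are available — impossible by the pigeonhole principle.

Unsatisfiable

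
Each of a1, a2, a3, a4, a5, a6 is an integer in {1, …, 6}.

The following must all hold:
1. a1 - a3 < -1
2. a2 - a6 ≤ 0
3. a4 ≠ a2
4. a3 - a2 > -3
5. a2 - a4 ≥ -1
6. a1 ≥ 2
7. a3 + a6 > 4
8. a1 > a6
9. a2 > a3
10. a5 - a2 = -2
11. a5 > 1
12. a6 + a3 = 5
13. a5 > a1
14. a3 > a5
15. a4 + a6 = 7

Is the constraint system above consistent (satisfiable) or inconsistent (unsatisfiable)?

Unsatisfiable

Constraints 2, 8, 9, 13, and 14 give a5 < a3, a3 < a2, a2 ≤ a6, a6 < a1, a1 < a5. Chaining: a5 < a3 < a2 ≤ a6 < a1 < a5, which forces a5 < a5 — impossible.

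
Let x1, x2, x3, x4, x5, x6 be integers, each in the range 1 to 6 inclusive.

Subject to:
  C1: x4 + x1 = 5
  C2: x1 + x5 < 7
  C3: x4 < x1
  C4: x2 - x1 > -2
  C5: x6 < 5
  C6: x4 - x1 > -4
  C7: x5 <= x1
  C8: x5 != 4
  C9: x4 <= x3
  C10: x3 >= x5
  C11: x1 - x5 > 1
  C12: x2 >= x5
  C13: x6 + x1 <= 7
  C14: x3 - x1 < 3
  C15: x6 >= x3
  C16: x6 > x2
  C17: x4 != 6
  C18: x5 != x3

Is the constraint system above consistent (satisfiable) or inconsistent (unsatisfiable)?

Satisfiable

One satisfying assignment is x1 = 3, x2 = 3, x3 = 4, x4 = 2, x5 = 1, x6 = 4.
For the less obvious constraints — constraint 1: x4 + x1 = 5; constraint 2: x1 + x5 = 4; constraint 4: x2 - x1 = 0 — and the others hold by inspection.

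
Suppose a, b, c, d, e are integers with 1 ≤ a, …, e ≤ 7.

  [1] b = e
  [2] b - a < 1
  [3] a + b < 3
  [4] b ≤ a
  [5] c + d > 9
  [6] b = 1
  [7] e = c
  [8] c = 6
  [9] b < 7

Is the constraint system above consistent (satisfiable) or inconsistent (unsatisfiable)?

Constraint 6 fixes b = 1 and constraint 8 fixes c = 6. Constraints 1 and 7 give b = e = c, so b = c. But 1 ≠ 6 — contradiction.

Unsatisfiable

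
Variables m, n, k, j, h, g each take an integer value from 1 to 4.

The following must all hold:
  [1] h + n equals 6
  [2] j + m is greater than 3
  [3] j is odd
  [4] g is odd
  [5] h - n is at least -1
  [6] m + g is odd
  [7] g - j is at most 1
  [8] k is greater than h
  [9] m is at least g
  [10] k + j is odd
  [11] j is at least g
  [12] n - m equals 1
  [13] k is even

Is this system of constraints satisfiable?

One satisfying assignment is m = 2, n = 3, k = 4, j = 3, h = 3, g = 1.
For the less obvious constraints — constraint 1: h + n = 6; constraint 2: j + m = 5; constraint 5: h - n = 0 — and the others hold by inspection.

Satisfiable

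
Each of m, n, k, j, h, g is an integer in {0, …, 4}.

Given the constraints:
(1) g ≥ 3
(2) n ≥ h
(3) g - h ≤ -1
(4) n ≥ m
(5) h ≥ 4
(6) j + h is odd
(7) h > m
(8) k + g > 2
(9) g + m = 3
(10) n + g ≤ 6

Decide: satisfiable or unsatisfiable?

From constraints 2 and 5: n ≥ h ≥ 4. From constraint 1: g ≥ 3. Hence n + g ≥ 7. But constraint 10 requires n + g ≤ 6, and 6 < 7. Contradiction.

Unsatisfiable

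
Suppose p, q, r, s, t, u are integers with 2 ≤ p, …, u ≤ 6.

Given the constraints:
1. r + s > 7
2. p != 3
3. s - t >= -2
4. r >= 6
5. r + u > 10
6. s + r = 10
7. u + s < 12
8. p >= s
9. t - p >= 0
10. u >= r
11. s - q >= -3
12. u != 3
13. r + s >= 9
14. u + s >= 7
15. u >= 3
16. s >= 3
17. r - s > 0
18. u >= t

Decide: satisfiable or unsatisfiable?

Satisfiable

Try p = 6, q = 4, r = 6, s = 4, t = 6, u = 6.
Check constraint 1: r + s = 10; constraint 3: s - t = -2. The remaining constraints are straightforward to verify.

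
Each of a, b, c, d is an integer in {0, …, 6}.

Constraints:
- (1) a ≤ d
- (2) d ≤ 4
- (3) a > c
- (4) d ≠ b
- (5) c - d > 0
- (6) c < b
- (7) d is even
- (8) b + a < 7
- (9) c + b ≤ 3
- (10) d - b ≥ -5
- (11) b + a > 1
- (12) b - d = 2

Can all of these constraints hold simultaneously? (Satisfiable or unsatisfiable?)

Unsatisfiable

Constraints 1, 3, and 5 give d < c, c < a, a ≤ d. Chaining: d < c < a ≤ d, which forces d < d — impossible.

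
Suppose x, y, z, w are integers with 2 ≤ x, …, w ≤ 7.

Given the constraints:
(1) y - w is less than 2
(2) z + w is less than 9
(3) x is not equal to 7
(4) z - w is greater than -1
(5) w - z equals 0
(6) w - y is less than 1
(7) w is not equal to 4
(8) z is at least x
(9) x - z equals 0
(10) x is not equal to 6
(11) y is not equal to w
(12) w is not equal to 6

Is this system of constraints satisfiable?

Satisfiable

Setting (x, y, z, w) = (3, 4, 3, 3) satisfies everything: constraint 1: y - w = 1; constraint 2: z + w = 6, and the others follow.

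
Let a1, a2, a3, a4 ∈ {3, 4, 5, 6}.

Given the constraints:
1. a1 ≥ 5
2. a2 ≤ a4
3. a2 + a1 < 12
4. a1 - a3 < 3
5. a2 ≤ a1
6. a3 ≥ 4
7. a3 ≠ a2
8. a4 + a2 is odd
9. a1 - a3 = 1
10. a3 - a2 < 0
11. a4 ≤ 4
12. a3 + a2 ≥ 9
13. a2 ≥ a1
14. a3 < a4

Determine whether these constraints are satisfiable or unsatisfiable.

Unsatisfiable

From constraints 1 and 13: a2 ≥ a1 and a1 ≥ 5, so a2 ≥ 5. From constraints 2 and 11: a2 ≤ a4 and a4 ≤ 4, so a2 ≤ 4. But 4 < 5, so no value of a2 works.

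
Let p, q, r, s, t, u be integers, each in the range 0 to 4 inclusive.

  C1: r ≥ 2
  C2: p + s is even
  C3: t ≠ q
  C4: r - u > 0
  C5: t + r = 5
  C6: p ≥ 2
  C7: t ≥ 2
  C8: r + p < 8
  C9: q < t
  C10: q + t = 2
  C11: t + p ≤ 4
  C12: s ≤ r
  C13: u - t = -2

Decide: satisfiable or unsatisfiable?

Satisfiable

The assignment p = 2, q = 0, r = 3, s = 0, t = 2, u = 0 works:
  constraint 4 holds since r - u = 3.
  constraint 5 holds since t + r = 5.
  constraint 8 holds since r + p = 5.
The rest check out directly.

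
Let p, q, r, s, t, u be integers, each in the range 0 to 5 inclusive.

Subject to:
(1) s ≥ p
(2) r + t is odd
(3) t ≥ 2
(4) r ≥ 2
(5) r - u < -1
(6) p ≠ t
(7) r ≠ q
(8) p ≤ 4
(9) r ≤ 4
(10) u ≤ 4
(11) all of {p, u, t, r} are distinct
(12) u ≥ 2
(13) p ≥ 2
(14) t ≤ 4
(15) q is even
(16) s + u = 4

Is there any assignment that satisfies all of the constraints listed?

Constraints 3, 4, 8, 9, 10, 12, 13, and 14 confine each of p, u, t, r to the 3 values {2, …, 4}.
Constraint 11 requires all 4 of them to be distinct, but only 3 values are available — impossible by the pigeonhole principle.

Unsatisfiable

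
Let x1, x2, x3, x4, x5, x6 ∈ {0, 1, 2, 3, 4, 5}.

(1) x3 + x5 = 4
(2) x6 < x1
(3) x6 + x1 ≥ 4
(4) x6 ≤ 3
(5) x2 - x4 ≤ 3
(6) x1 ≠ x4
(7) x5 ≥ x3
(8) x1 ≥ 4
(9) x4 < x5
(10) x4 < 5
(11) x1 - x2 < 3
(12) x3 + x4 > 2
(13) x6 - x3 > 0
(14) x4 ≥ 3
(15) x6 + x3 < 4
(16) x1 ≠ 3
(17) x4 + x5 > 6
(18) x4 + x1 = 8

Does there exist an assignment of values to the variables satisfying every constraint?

Satisfiable

The assignment x1 = 5, x2 = 4, x3 = 0, x4 = 3, x5 = 4, x6 = 1 works:
  constraint 1 holds since x3 + x5 = 4.
  constraint 3 holds since x6 + x1 = 6.
The rest check out directly.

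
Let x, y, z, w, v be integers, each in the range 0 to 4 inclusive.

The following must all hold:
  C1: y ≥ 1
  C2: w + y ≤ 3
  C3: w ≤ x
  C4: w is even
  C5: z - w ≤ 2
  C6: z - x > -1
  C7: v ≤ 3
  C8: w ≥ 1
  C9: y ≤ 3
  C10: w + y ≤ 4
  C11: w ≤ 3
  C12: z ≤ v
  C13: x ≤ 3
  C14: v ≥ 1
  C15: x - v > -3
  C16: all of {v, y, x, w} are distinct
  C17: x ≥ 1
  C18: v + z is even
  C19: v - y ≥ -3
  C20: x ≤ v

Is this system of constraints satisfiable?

Unsatisfiable

Constraints 1, 7, 8, 9, 11, 13, 14, and 17 confine each of v, y, x, w to the 3 values {1, …, 3}.
Constraint 16 requires all 4 of them to be distinct, but only 3 values are available — impossible by the pigeonhole principle.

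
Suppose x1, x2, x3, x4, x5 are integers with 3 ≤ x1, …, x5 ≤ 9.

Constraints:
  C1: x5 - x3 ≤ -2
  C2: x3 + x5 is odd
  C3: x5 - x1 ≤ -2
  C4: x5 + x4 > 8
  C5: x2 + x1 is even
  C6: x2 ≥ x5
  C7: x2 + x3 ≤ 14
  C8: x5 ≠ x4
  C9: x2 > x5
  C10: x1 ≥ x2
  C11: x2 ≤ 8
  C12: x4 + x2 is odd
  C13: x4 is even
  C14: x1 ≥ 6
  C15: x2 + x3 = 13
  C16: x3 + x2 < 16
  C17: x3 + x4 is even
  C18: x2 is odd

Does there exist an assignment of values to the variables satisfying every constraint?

Satisfiable

Take x1 = 7, x2 = 7, x3 = 6, x4 = 6, x5 = 3. Then constraint 1: x5 - x3 = -3; constraint 3: x5 - x1 = -4, and every other listed constraint is also met.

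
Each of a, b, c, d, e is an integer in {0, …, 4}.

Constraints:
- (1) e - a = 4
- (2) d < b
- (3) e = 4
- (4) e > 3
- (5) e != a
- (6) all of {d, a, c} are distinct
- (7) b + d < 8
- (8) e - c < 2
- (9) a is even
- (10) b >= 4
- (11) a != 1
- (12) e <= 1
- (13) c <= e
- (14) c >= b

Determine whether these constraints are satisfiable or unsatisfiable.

Unsatisfiable

From constraints 10 and 14: c ≥ b and b ≥ 4, so c ≥ 4. From constraints 12 and 13: c ≤ e and e ≤ 1, so c ≤ 1. But 1 < 4, so no value of c works.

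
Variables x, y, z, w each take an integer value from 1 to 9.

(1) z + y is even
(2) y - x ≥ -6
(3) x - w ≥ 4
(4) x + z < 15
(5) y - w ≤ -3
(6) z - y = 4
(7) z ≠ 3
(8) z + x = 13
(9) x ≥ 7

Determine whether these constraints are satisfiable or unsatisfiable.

Constraints 2, 3, and 5 give y − x ≥ -6, x − w ≥ 4, w − y ≥ 3.
Adding all 3 inequalities: the left sides telescope to 0, and the right sides sum to (-6) + 4 + 3 = 1. So 0 ≥ 1, which is false.

Unsatisfiable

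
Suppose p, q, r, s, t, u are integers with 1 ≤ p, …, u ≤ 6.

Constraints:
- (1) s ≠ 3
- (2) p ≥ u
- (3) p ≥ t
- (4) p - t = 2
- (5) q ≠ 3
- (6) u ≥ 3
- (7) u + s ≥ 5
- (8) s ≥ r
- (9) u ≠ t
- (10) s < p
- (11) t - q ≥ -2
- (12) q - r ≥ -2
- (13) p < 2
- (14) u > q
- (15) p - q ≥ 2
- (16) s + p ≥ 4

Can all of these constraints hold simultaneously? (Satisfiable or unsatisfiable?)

From constraints 2 and 6: p ≥ u and u ≥ 3, so p ≥ 3. From constraint 13: p ≤ 1. But 1 < 3, so no value of p works.

Unsatisfiable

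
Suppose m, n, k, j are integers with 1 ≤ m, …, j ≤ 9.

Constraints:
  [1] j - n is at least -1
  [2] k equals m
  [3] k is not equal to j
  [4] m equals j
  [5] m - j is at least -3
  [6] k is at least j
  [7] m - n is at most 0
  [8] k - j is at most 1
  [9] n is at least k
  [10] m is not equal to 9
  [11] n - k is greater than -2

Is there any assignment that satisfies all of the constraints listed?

Unsatisfiable

From constraints 2 and 4, k = m = j, so k = j. But constraint 3 says k ≠ j. Contradiction.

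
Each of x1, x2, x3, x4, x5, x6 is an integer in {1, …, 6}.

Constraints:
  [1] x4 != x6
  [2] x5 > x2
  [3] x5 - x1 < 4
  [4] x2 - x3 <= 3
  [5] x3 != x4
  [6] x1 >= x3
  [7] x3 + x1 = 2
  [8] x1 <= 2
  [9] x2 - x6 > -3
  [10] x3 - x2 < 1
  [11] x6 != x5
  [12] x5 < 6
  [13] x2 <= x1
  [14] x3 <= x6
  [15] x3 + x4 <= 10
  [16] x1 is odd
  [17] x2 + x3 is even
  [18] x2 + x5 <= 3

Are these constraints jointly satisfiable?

Satisfiable

One satisfying assignment is x1 = 1, x2 = 1, x3 = 1, x4 = 6, x5 = 2, x6 = 1.
For the less obvious constraints — constraint 3: x5 - x1 = 1; constraint 4: x2 - x3 = 0 — and the others hold by inspection.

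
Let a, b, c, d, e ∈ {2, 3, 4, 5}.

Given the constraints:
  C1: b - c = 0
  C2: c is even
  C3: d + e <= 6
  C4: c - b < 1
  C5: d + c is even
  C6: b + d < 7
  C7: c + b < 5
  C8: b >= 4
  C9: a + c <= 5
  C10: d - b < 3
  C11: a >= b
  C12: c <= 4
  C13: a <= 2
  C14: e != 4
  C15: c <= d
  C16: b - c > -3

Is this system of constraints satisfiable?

From constraints 8 and 11: a ≥ b and b ≥ 4, so a ≥ 4. From constraint 13: a ≤ 2. But 2 < 4, so no value of a works.

Unsatisfiable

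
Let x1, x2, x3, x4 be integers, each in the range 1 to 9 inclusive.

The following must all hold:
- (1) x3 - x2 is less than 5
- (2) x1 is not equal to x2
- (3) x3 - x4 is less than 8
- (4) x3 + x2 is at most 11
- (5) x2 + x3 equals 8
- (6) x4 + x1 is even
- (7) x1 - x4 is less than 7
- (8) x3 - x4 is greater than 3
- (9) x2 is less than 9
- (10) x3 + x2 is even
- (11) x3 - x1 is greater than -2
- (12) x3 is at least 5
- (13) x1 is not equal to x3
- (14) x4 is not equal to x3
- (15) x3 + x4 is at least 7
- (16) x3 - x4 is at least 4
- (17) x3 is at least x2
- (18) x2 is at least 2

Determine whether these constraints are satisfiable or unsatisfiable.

Take x1 = 5, x2 = 2, x3 = 6, x4 = 1. Then constraint 1: x3 - x2 = 4; constraint 3: x3 - x4 = 5; constraint 4: x3 + x2 = 8, and every other listed constraint is also met.

Satisfiable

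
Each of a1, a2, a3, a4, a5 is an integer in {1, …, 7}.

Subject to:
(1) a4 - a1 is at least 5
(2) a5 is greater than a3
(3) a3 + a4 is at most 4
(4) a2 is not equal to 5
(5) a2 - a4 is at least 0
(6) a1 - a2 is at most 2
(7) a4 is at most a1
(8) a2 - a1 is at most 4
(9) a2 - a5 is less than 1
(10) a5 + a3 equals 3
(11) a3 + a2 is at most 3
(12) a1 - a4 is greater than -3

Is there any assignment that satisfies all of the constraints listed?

Unsatisfiable

Constraints 1, 5, and 8 give a4 − a1 ≥ 5, a1 − a2 ≥ -4, a2 − a4 ≥ 0.
Adding all 3 inequalities: the left sides telescope to 0, and the right sides sum to 5 + (-4) + 0 = 1. So 0 ≥ 1, which is false.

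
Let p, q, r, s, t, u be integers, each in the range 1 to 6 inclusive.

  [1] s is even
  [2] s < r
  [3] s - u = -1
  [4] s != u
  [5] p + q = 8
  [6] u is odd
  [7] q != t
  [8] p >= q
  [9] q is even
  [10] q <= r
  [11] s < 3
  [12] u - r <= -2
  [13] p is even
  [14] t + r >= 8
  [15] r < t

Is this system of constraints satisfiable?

Satisfiable

One satisfying assignment is p = 6, q = 2, r = 5, s = 2, t = 6, u = 3.
For the less obvious constraints — constraint 3: s - u = -1; constraint 5: p + q = 8 — and the others hold by inspection.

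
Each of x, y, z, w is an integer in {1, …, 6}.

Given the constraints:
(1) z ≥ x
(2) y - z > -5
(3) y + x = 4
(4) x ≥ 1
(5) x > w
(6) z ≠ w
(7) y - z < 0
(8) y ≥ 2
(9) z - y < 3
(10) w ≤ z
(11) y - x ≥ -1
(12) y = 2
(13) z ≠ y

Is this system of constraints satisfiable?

Take x = 2, y = 2, z = 4, w = 1. Then constraint 2: y - z = -2; constraint 3: y + x = 4; constraint 7: y - z = -2, and every other listed constraint is also met.

Satisfiable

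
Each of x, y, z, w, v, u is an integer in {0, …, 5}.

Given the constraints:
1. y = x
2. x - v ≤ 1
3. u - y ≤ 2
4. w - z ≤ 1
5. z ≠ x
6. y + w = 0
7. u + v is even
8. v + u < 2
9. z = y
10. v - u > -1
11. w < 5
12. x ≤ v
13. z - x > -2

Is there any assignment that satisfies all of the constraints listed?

Unsatisfiable

From constraints 1 and 9, z = y = x, so z = x. But constraint 5 says z ≠ x. Contradiction.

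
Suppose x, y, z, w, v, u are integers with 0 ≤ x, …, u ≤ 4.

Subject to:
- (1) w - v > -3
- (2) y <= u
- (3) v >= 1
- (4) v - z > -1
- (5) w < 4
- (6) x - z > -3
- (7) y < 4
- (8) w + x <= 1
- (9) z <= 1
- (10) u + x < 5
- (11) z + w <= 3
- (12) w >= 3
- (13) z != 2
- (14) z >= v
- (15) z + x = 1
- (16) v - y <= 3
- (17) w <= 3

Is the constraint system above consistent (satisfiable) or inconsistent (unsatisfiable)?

Unsatisfiable

From constraints 3 and 14: z ≥ v ≥ 1. From constraint 12: w ≥ 3. Hence z + w ≥ 4. But constraint 11 requires z + w ≤ 3, and 3 < 4. Contradiction.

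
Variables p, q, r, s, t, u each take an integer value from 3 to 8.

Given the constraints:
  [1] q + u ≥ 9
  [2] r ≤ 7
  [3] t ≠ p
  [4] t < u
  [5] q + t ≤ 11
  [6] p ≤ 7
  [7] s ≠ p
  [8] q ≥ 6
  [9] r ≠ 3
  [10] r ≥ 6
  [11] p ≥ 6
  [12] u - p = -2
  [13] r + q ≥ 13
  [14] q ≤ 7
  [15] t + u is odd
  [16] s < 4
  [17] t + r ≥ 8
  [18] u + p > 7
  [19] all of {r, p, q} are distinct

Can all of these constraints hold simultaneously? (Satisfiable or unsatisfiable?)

Constraints 2, 6, 8, 10, 11, and 14 confine each of r, p, q to the 2 values {6, 7}.
Constraint 19 requires all 3 of them to be distinct, but only 2 values are available — impossible by the pigeonhole principle.

Unsatisfiable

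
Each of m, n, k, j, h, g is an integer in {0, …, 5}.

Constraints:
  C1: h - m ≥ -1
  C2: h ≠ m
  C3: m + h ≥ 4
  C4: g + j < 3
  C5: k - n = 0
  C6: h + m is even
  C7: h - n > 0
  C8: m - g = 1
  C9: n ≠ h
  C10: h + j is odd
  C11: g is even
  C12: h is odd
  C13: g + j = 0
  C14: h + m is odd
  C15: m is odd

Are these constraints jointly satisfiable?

Constraint 12 makes h odd and constraint 15 makes m odd, so h + m must be even. Constraint 14 says h + m is odd — contradiction.

Unsatisfiable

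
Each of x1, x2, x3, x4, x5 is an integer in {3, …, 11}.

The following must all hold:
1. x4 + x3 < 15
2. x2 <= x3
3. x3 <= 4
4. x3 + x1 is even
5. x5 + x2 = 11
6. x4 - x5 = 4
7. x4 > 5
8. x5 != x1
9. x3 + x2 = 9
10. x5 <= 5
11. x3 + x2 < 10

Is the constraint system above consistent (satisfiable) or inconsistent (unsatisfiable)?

From constraint 10: x5 ≤ 5. From constraints 2 and 3: x2 ≤ x3 ≤ 4. Hence x5 + x2 ≤ 9. But constraint 5 requires x5 + x2 = 11, and 11 > 9. Contradiction.

Unsatisfiable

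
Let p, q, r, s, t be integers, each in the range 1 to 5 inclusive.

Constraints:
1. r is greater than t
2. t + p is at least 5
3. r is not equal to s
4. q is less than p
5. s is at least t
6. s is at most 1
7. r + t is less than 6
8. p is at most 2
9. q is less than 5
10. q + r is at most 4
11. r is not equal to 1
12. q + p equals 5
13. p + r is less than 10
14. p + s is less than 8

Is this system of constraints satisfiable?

From constraints 5 and 6: t ≤ s ≤ 1. From constraint 8: p ≤ 2. Hence t + p ≤ 3. But constraint 2 requires t + p ≥ 5, and 5 > 3. Contradiction.

Unsatisfiable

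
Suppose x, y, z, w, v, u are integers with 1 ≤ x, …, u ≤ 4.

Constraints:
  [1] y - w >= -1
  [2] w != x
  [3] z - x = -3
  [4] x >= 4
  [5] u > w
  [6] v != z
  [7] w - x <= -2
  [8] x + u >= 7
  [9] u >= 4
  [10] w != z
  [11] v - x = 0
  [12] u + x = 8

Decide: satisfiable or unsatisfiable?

One satisfying assignment is x = 4, y = 3, z = 1, w = 2, v = 4, u = 4.
For the less obvious constraints — constraint 1: y - w = 1; constraint 3: z - x = -3 — and the others hold by inspection.

Satisfiable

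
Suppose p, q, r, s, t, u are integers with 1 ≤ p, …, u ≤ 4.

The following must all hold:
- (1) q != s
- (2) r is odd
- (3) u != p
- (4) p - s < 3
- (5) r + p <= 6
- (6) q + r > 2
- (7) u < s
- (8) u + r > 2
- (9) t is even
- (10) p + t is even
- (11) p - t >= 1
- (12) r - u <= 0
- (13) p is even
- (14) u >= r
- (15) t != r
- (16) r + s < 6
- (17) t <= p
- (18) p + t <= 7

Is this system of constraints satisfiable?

Satisfiable

Try p = 4, q = 3, r = 1, s = 4, t = 2, u = 3.
Check constraint 4: p - s = 0; constraint 5: r + p = 5. The remaining constraints are straightforward to verify.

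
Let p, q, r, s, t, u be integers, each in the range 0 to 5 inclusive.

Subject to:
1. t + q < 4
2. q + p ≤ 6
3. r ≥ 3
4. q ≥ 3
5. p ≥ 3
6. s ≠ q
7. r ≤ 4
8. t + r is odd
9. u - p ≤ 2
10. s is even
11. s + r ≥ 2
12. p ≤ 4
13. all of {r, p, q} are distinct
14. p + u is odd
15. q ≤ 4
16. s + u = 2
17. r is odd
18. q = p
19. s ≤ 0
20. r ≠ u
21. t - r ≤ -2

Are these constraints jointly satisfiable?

Constraints 3, 4, 5, 7, 12, and 15 confine each of r, p, q to the 2 values {3, 4}.
Constraint 13 requires all 3 of them to be distinct, but only 2 values are available — impossible by the pigeonhole principle.

Unsatisfiable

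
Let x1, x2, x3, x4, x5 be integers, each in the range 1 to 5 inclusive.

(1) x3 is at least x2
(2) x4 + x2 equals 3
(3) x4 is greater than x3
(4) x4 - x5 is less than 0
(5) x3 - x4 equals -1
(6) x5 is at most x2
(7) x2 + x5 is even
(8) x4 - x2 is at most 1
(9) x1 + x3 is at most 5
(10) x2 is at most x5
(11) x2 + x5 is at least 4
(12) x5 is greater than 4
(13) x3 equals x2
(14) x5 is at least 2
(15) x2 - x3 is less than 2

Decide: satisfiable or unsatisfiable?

Unsatisfiable

Constraints 1, 3, 4, and 6 give x3 < x4, x4 < x5, x5 ≤ x2, x2 ≤ x3. Chaining: x3 < x4 < x5 ≤ x2 ≤ x3, which forces x3 < x3 — impossible.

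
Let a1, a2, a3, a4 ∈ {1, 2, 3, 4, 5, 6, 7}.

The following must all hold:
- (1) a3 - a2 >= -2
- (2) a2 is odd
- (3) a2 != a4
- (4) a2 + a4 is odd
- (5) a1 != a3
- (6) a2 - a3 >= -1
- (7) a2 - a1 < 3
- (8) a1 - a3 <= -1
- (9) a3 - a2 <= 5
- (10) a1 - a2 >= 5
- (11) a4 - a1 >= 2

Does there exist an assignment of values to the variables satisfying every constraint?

Unsatisfiable

Constraints 8, 9, and 10 give a3 − a1 ≥ 1, a1 − a2 ≥ 5, a2 − a3 ≥ -5.
Adding all 3 inequalities: the left sides telescope to 0, and the right sides sum to 1 + 5 + (-5) = 1. So 0 ≥ 1, which is false.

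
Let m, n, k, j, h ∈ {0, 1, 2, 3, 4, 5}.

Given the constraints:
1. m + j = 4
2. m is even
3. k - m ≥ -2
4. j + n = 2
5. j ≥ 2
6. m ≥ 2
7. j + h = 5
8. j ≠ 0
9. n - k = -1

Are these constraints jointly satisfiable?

Take m = 2, n = 0, k = 1, j = 2, h = 3. Then constraint 1: m + j = 4; constraint 3: k - m = -1; constraint 4: j + n = 2, and every other listed constraint is also met.

Satisfiable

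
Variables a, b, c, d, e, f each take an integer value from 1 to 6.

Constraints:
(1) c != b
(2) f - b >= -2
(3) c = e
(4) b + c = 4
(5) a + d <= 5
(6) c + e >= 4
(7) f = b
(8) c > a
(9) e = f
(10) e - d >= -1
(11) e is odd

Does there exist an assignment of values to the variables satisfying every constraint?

From constraints 3, 7, and 9, c = e = f = b, so c = b. But constraint 1 says c ≠ b. Contradiction.

Unsatisfiable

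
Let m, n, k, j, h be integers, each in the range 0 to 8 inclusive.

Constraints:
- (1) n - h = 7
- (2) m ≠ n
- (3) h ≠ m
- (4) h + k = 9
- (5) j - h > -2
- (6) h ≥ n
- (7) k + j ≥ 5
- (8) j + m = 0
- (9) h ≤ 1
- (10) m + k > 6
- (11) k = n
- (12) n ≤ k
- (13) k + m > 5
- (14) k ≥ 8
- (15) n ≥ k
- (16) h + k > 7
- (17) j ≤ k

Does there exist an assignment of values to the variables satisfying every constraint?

From constraints 14 and 15: n ≥ k and k ≥ 8, so n ≥ 8. From constraints 6 and 9: n ≤ h and h ≤ 1, so n ≤ 1. But 1 < 8, so no value of n works.

Unsatisfiable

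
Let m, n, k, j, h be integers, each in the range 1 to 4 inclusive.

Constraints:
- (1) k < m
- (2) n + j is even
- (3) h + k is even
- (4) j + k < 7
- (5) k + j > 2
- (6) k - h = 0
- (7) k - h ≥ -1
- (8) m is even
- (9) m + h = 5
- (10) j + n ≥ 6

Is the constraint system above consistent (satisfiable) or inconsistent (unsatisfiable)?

Satisfiable

The assignment m = 4, n = 4, k = 1, j = 4, h = 1 works:
  constraint 4 holds since j + k = 5.
  constraint 5 holds since k + j = 5.
The rest check out directly.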